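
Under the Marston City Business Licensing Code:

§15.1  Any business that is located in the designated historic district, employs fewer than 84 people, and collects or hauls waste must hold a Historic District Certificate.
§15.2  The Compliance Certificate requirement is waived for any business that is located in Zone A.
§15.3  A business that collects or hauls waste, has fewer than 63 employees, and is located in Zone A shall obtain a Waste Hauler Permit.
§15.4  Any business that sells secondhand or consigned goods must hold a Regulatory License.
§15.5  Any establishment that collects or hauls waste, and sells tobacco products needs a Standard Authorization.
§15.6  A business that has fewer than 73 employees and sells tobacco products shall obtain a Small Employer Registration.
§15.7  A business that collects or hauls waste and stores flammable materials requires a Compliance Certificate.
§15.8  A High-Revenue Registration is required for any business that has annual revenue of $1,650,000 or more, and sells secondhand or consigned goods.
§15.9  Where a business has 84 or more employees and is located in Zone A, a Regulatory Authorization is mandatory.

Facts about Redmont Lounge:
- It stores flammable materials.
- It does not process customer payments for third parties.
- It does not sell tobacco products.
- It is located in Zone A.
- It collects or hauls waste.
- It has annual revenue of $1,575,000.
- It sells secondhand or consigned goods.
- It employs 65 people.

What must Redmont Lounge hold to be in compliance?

§15.1 is located in Zone A (not: is located in the designated historic district); employees 65 < 84; collects or hauls waste → Historic District Certificate not required.
§15.2 is located in Zone A → exempt from Compliance Certificate.
§15.3 collects or hauls waste; employees 65 ≥ 63; is located in Zone A → Waste Hauler Permit not required.
§15.4 sells secondhand or consigned goods → Regulatory License required.
§15.5 collects or hauls waste; does not sell tobacco products → Standard Authorization not required.
§15.6 employees 65 < 73; does not sell tobacco products → Small Employer Registration not required.
§15.7 collects or hauls waste; stores flammable materials → Compliance Certificate required.
§15.8 revenue $1,575,000 < $1,650,000; sells secondhand or consigned goods → High-Revenue Registration not required.
§15.9 employees 65 < 84; is located in Zone A → Regulatory Authorization not required.

Regulatory License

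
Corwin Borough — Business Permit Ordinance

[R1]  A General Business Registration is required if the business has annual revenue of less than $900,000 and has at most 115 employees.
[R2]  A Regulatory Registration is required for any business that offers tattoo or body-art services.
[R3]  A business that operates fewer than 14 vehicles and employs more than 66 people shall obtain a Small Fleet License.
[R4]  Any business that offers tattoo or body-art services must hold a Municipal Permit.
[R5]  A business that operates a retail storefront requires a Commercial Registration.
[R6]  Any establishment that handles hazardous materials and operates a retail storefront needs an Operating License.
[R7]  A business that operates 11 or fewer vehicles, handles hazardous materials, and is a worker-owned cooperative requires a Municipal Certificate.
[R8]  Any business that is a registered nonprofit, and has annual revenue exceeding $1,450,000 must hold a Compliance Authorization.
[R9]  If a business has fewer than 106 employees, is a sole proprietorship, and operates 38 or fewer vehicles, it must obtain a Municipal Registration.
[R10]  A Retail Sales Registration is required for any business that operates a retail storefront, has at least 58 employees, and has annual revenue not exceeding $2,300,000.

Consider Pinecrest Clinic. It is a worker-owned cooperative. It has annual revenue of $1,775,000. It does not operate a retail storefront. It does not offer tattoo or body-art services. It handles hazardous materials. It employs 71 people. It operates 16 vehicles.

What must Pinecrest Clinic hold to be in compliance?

None

[R1] revenue $1,775,000 ≥ $900,000; employees 71 ≤ 115 → General Business Registration not required.
[R2] does not offer tattoo or body-art services → Regulatory Registration not required.
[R3] vehicles 16 ≥ 14; employees 71 > 66 → Small Fleet License not required.
[R4] does not offer tattoo or body-art services → Municipal Permit not required.
[R5] does not operate a retail storefront → Commercial Registration not required.
[R6] handles hazardous materials; does not operate a retail storefront → Operating License not required.
[R7] vehicles 16 > 11; handles hazardous materials; is a worker-owned cooperative → Municipal Certificate not required.
[R8] is a worker-owned cooperative (not: is a registered nonprofit); revenue $1,775,000 > $1,450,000 → Compliance Authorization not required.
[R9] employees 71 < 106; is a worker-owned cooperative (not: is a sole proprietorship); vehicles 16 ≤ 38 → Municipal Registration not required.
[R10] does not operate a retail storefront; employees 71 ≥ 58; revenue $1,775,000 ≤ $2,300,000 → Retail Sales Registration not required.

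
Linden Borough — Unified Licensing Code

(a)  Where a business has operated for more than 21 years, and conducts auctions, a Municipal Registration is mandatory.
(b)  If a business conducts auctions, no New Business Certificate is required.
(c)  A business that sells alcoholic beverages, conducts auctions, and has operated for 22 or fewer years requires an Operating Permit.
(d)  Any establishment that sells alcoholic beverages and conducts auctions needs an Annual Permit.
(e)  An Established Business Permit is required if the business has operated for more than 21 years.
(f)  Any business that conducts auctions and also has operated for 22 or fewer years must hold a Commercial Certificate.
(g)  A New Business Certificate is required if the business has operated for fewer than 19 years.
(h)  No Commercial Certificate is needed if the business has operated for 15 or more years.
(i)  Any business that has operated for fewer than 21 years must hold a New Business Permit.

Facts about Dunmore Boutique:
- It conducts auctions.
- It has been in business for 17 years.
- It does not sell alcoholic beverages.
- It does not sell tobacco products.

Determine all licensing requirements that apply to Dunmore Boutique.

(a) years in business 17 ≤ 21; conducts auctions → Municipal Registration not required.
(b) conducts auctions → exempt from New Business Certificate.
(c) does not sell alcoholic beverages; conducts auctions; years in business 17 ≤ 22 → Operating Permit not required.
(d) does not sell alcoholic beverages; conducts auctions → Annual Permit not required.
(e) years in business 17 ≤ 21 → Established Business Permit not required.
(f) conducts auctions; years in business 17 ≤ 22 → Commercial Certificate required.
(g) years in business 17 < 19 → New Business Certificate required.
(h) years in business 17 ≥ 15 → exempt from Commercial Certificate.
(i) years in business 17 < 21 → New Business Permit required.

New Business Permit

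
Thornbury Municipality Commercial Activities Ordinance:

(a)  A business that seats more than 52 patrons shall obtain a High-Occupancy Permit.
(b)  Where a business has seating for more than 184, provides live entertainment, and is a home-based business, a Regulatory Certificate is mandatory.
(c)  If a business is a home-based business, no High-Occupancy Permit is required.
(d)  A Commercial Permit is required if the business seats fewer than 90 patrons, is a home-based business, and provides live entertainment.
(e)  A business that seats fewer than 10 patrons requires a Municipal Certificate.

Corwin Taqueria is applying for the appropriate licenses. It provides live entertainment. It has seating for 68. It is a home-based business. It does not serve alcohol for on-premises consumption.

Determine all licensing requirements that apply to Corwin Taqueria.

Commercial Permit

(a) seating 68 > 52 → High-Occupancy Permit required.
(b) seating 68 ≤ 184; provides live entertainment; is a home-based business → Regulatory Certificate not required.
(c) is a home-based business → exempt from High-Occupancy Permit.
(d) seating 68 < 90; is a home-based business; provides live entertainment → Commercial Permit required.
(e) seating 68 ≥ 10 → Municipal Certificate not required.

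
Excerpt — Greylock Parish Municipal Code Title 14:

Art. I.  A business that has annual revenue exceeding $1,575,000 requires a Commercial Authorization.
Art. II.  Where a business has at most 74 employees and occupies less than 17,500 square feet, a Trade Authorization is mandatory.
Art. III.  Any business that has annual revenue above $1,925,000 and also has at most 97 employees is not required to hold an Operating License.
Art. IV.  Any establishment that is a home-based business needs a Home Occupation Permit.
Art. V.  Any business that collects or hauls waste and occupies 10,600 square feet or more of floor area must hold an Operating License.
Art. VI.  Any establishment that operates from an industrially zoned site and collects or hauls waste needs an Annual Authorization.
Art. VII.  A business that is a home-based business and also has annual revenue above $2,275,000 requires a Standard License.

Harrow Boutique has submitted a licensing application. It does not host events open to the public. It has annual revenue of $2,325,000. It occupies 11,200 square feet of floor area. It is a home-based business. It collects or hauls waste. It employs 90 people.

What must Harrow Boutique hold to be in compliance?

Commercial Authorization, Home Occupation Permit, Standard License

Art. I. revenue $2,325,000 > $1,575,000 → Commercial Authorization required.
Art. II. employees 90 > 74; floor area 11,200 square feet < 17,500 square feet → Trade Authorization not required.
Art. III. revenue $2,325,000 > $1,925,000; employees 90 ≤ 97 → exempt from Operating License.
Art. IV. is a home-based business → Home Occupation Permit required.
Art. V. collects or hauls waste; floor area 11,200 square feet ≥ 10,600 square feet → Operating License required.
Art. VI. is a home-based business (not: operates from an industrially zoned site); collects or hauls waste → Annual Authorization not required.
Art. VII. is a home-based business; revenue $2,325,000 > $2,275,000 → Standard License required.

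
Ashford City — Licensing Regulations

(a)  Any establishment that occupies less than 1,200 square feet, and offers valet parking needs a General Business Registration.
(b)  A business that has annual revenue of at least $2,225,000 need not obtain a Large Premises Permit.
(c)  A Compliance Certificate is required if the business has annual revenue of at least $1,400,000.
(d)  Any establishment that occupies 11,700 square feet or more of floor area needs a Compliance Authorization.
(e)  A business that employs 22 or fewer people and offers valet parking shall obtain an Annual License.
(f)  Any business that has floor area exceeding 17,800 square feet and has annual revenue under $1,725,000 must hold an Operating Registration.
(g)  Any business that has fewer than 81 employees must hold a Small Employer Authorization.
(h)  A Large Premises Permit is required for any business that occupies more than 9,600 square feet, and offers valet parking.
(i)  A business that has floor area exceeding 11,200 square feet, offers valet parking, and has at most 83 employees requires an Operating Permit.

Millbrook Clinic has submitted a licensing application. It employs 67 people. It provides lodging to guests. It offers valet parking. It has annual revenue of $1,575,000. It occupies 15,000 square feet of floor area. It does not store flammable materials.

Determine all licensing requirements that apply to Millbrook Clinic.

Compliance Authorization, Compliance Certificate, Large Premises Permit, Operating Permit, Small Employer Authorization

(a) floor area 15,000 square feet ≥ 1,200 square feet; offers valet parking → General Business Registration not required.
(b) revenue $1,575,000 < $2,225,000 → Large Premises Permit exemption does not apply.
(c) revenue $1,575,000 ≥ $1,400,000 → Compliance Certificate required.
(d) floor area 15,000 square feet ≥ 11,700 square feet → Compliance Authorization required.
(e) employees 67 > 22; offers valet parking → Annual License not required.
(f) floor area 15,000 square feet ≤ 17,800 square feet; revenue $1,575,000 < $1,725,000 → Operating Registration not required.
(g) employees 67 < 81 → Small Employer Authorization required.
(h) floor area 15,000 square feet > 9,600 square feet; offers valet parking → Large Premises Permit required.
(i) floor area 15,000 square feet > 11,200 square feet; offers valet parking; employees 67 ≤ 83 → Operating Permit required.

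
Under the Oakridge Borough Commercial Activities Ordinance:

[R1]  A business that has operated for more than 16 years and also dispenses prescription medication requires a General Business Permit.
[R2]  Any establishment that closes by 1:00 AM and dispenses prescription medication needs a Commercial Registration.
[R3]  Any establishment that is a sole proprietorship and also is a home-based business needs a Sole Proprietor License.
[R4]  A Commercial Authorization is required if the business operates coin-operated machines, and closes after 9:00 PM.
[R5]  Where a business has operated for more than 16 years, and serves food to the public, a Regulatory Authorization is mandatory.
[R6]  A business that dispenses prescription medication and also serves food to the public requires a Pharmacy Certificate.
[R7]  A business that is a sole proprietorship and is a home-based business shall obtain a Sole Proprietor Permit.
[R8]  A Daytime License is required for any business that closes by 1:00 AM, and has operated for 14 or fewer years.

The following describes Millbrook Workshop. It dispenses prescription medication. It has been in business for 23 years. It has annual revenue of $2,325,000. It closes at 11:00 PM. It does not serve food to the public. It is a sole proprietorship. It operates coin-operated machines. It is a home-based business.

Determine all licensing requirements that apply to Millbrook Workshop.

Commercial Authorization, Commercial Registration, General Business Permit, Sole Proprietor License, Sole Proprietor Permit

[R1] years in business 23 > 16; dispenses prescription medication → General Business Permit required.
[R2] closes 11:00 PM, at/before 1:00 AM; dispenses prescription medication → Commercial Registration required.
[R3] is a sole proprietorship; is a home-based business → Sole Proprietor License required.
[R4] operates coin-operated machines; closes 11:00 PM, after 9:00 PM → Commercial Authorization required.
[R5] years in business 23 > 16; does not serve food to the public → Regulatory Authorization not required.
[R6] dispenses prescription medication; does not serve food to the public → Pharmacy Certificate not required.
[R7] is a sole proprietorship; is a home-based business → Sole Proprietor Permit required.
[R8] closes 11:00 PM, at/before 1:00 AM; years in business 23 > 14 → Daytime License not required.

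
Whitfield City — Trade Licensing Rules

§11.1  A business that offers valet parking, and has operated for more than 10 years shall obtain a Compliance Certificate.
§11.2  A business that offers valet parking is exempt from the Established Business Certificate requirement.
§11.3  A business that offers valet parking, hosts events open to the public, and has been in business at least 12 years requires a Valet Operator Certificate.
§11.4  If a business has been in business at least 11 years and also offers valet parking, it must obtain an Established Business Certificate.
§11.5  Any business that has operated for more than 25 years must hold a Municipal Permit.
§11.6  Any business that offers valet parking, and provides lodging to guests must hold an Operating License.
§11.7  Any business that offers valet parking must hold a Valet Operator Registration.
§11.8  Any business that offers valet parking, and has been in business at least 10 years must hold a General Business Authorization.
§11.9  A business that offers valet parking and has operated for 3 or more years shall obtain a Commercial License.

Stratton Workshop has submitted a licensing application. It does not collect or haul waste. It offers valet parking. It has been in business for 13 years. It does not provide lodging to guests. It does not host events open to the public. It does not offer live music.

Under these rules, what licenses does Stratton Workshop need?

Commercial License, Compliance Certificate, General Business Authorization, Valet Operator Registration

§11.1 offers valet parking; years in business 13 > 10 → Compliance Certificate required.
§11.2 offers valet parking → exempt from Established Business Certificate.
§11.3 offers valet parking; does not host events open to the public; years in business 13 ≥ 12 → Valet Operator Certificate not required.
§11.4 years in business 13 ≥ 11; offers valet parking → Established Business Certificate required.
§11.5 years in business 13 ≤ 25 → Municipal Permit not required.
§11.6 offers valet parking; does not provide lodging to guests → Operating License not required.
§11.7 offers valet parking → Valet Operator Registration required.
§11.8 offers valet parking; years in business 13 ≥ 10 → General Business Authorization required.
§11.9 offers valet parking; years in business 13 ≥ 3 → Commercial License required.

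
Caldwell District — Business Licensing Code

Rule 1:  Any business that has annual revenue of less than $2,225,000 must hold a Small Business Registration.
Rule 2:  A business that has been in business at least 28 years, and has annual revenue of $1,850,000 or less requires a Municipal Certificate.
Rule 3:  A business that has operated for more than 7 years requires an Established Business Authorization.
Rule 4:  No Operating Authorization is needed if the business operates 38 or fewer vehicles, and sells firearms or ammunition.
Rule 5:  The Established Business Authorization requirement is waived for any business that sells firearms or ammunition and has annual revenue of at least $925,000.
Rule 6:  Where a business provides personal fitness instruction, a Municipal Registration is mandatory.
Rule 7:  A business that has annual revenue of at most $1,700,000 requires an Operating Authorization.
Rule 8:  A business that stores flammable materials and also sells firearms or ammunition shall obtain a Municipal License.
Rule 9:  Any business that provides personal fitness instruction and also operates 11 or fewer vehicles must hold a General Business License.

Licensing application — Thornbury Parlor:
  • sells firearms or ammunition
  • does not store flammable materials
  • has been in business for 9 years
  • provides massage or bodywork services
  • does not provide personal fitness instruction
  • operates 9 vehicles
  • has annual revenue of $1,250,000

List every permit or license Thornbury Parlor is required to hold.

Rule 1: revenue $1,250,000 < $2,225,000 → Small Business Registration required.
Rule 2: years in business 9 < 28; revenue $1,250,000 ≤ $1,850,000 → Municipal Certificate not required.
Rule 3: years in business 9 > 7 → Established Business Authorization required.
Rule 4: vehicles 9 ≤ 38; sells firearms or ammunition → exempt from Operating Authorization.
Rule 5: sells firearms or ammunition; revenue $1,250,000 ≥ $925,000 → exempt from Established Business Authorization.
Rule 6: does not provide personal fitness instruction → Municipal Registration not required.
Rule 7: revenue $1,250,000 ≤ $1,700,000 → Operating Authorization required.
Rule 8: does not store flammable materials; sells firearms or ammunition → Municipal License not required.
Rule 9: does not provide personal fitness instruction; vehicles 9 ≤ 11 → General Business License not required.

Small Business Registration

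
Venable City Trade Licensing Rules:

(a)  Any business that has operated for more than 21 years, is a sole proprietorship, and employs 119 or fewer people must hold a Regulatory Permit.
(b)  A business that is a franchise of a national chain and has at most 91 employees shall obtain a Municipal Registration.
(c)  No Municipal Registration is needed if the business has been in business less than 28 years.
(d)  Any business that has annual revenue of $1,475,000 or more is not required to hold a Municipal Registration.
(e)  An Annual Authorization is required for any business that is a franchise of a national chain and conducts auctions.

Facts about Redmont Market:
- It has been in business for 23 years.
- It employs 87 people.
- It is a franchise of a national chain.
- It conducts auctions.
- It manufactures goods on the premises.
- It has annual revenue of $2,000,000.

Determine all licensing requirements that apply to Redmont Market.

(a) years in business 23 > 21; is a franchise of a national chain (not: is a sole proprietorship); employees 87 ≤ 119 → Regulatory Permit not required.
(b) is a franchise of a national chain; employees 87 ≤ 91 → Municipal Registration required.
(c) years in business 23 < 28 → exempt from Municipal Registration.
(d) revenue $2,000,000 ≥ $1,475,000 → exempt from Municipal Registration.
(e) is a franchise of a national chain; conducts auctions → Annual Authorization required.

Annual Authorization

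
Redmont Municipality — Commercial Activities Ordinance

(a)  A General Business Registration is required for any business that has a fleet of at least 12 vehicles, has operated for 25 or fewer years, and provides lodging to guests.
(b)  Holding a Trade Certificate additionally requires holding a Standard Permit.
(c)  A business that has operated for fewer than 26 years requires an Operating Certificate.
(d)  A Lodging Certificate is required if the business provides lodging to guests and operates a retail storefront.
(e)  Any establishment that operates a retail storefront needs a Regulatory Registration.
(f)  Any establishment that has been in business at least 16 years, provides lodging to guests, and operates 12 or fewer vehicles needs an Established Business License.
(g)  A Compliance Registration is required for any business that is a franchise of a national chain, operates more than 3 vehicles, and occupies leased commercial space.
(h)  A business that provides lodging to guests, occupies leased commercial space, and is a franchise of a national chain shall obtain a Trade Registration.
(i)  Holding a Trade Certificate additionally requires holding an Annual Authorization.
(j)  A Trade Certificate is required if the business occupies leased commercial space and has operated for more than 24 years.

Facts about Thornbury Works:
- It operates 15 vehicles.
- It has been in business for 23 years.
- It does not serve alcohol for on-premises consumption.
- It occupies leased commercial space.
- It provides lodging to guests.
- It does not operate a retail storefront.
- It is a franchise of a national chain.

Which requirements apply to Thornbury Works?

Compliance Registration, General Business Registration, Operating Certificate, Trade Registration

(a) vehicles 15 ≥ 12; years in business 23 ≤ 25; provides lodging to guests → General Business Registration required.
(b) Trade Certificate is not required → no effect.
(c) years in business 23 < 26 → Operating Certificate required.
(d) provides lodging to guests; does not operate a retail storefront → Lodging Certificate not required.
(e) does not operate a retail storefront → Regulatory Registration not required.
(f) years in business 23 ≥ 16; provides lodging to guests; vehicles 15 > 12 → Established Business License not required.
(g) is a franchise of a national chain; vehicles 15 > 3; occupies leased commercial space → Compliance Registration required.
(h) provides lodging to guests; occupies leased commercial space; is a franchise of a national chain → Trade Registration required.
(i) Trade Certificate is not required → no effect.
(j) occupies leased commercial space; years in business 23 ≤ 24 → Trade Certificate not required.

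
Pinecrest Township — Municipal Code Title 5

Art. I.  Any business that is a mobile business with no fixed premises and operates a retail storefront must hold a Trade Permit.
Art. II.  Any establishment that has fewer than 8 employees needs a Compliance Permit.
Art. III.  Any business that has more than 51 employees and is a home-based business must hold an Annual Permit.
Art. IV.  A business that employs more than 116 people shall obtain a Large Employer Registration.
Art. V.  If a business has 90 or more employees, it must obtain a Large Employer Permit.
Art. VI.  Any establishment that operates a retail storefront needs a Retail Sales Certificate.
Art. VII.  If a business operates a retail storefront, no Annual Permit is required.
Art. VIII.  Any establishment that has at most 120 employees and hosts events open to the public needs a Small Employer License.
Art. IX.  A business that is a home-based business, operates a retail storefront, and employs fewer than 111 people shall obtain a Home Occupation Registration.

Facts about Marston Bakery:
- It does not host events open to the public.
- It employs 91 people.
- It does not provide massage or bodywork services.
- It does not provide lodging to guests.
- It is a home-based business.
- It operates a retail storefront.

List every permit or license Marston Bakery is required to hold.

Art. I. is a home-based business (not: is a mobile business with no fixed premises); operates a retail storefront → Trade Permit not required.
Art. II. employees 91 ≥ 8 → Compliance Permit not required.
Art. III. employees 91 > 51; is a home-based business → Annual Permit required.
Art. IV. employees 91 ≤ 116 → Large Employer Registration not required.
Art. V. employees 91 ≥ 90 → Large Employer Permit required.
Art. VI. operates a retail storefront → Retail Sales Certificate required.
Art. VII. operates a retail storefront → exempt from Annual Permit.
Art. VIII. employees 91 ≤ 120; does not host events open to the public → Small Employer License not required.
Art. IX. is a home-based business; operates a retail storefront; employees 91 < 111 → Home Occupation Registration required.

Home Occupation Registration, Large Employer Permit, Retail Sales Certificate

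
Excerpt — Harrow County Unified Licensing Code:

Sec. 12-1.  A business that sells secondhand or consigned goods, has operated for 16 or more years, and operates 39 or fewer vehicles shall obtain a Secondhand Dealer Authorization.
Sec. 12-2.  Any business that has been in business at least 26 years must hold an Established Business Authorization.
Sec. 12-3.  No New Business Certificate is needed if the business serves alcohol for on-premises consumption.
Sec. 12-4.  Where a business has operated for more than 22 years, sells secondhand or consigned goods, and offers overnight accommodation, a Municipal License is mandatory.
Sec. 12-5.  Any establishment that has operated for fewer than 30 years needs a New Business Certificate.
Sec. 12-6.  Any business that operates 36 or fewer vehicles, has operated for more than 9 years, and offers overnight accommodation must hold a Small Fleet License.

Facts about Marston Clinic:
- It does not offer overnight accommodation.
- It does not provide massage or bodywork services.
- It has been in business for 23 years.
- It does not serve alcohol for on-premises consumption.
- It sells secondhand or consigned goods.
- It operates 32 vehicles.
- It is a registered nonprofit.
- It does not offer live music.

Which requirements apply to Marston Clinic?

Sec. 12-1. sells secondhand or consigned goods; years in business 23 ≥ 16; vehicles 32 ≤ 39 → Secondhand Dealer Authorization required.
Sec. 12-2. years in business 23 < 26 → Established Business Authorization not required.
Sec. 12-3. does not serve alcohol for on-premises consumption → New Business Certificate exemption does not apply.
Sec. 12-4. years in business 23 > 22; sells secondhand or consigned goods; does not offer overnight accommodation → Municipal License not required.
Sec. 12-5. years in business 23 < 30 → New Business Certificate required.
Sec. 12-6. vehicles 32 ≤ 36; years in business 23 > 9; does not offer overnight accommodation → Small Fleet License not required.

New Business Certificate, Secondhand Dealer Authorization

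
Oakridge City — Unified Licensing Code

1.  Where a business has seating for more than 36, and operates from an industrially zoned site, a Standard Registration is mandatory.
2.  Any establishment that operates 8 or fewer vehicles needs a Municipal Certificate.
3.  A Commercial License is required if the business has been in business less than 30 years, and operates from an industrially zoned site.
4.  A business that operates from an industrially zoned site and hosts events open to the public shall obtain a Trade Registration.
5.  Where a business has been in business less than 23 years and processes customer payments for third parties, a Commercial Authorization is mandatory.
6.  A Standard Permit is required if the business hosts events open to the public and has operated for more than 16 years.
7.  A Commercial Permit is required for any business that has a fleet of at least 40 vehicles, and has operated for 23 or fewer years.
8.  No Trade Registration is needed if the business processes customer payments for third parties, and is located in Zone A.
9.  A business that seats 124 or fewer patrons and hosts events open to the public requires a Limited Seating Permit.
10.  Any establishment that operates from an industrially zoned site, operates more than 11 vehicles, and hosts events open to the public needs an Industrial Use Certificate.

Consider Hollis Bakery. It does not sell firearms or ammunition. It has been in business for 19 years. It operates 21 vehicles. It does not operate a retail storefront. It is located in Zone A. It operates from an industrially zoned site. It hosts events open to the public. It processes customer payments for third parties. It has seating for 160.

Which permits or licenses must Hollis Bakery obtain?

1. seating 160 > 36; operates from an industrially zoned site → Standard Registration required.
2. vehicles 21 > 8 → Municipal Certificate not required.
3. years in business 19 < 30; operates from an industrially zoned site → Commercial License required.
4. operates from an industrially zoned site; hosts events open to the public → Trade Registration required.
5. years in business 19 < 23; processes customer payments for third parties → Commercial Authorization required.
6. hosts events open to the public; years in business 19 > 16 → Standard Permit required.
7. vehicles 21 < 40; years in business 19 ≤ 23 → Commercial Permit not required.
8. processes customer payments for third parties; is located in Zone A → exempt from Trade Registration.
9. seating 160 > 124; hosts events open to the public → Limited Seating Permit not required.
10. operates from an industrially zoned site; vehicles 21 > 11; hosts events open to the public → Industrial Use Certificate required.

Commercial Authorization, Commercial License, Industrial Use Certificate, Standard Permit, Standard Registration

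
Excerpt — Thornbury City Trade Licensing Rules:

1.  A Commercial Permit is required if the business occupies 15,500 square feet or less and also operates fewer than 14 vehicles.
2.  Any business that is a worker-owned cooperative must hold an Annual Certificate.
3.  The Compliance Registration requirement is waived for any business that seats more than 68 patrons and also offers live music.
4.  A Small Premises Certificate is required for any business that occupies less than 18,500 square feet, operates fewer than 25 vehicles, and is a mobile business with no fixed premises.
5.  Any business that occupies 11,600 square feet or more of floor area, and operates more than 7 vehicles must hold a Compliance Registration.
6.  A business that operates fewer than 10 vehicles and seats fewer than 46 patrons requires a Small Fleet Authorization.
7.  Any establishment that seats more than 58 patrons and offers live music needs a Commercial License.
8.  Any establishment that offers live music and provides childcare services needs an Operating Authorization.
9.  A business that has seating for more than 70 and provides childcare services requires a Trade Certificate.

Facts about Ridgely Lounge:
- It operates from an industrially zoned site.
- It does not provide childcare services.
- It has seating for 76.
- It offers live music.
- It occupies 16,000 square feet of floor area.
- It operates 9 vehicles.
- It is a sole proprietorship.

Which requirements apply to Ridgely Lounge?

1. floor area 16,000 square feet > 15,500 square feet; vehicles 9 < 14 → Commercial Permit not required.
2. is a sole proprietorship (not: is a worker-owned cooperative) → Annual Certificate not required.
3. seating 76 > 68; offers live music → exempt from Compliance Registration.
4. floor area 16,000 square feet < 18,500 square feet; vehicles 9 < 25; operates from an industrially zoned site (not: is a mobile business with no fixed premises) → Small Premises Certificate not required.
5. floor area 16,000 square feet ≥ 11,600 square feet; vehicles 9 > 7 → Compliance Registration required.
6. vehicles 9 < 10; seating 76 ≥ 46 → Small Fleet Authorization not required.
7. seating 76 > 58; offers live music → Commercial License required.
8. offers live music; does not provide childcare services → Operating Authorization not required.
9. seating 76 > 70; does not provide childcare services → Trade Certificate not required.

Commercial License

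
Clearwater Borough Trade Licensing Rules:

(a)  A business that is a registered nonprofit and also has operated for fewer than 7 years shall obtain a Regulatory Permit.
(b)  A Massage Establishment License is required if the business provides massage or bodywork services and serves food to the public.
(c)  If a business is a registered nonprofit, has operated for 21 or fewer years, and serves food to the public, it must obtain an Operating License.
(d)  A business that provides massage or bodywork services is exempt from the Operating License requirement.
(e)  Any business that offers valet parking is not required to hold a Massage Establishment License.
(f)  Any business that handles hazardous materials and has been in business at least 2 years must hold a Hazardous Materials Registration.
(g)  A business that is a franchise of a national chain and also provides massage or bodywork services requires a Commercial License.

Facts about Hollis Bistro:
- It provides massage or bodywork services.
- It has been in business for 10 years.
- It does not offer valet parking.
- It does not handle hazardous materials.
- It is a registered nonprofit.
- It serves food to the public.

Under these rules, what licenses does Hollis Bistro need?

(a) is a registered nonprofit; years in business 10 ≥ 7 → Regulatory Permit not required.
(b) provides massage or bodywork services; serves food to the public → Massage Establishment License required.
(c) is a registered nonprofit; years in business 10 ≤ 21; serves food to the public → Operating License required.
(d) provides massage or bodywork services → exempt from Operating License.
(e) does not offer valet parking → Massage Establishment License exemption does not apply.
(f) does not handle hazardous materials; years in business 10 ≥ 2 → Hazardous Materials Registration not required.
(g) is a registered nonprofit (not: is a franchise of a national chain); provides massage or bodywork services → Commercial License not required.

Massage Establishment License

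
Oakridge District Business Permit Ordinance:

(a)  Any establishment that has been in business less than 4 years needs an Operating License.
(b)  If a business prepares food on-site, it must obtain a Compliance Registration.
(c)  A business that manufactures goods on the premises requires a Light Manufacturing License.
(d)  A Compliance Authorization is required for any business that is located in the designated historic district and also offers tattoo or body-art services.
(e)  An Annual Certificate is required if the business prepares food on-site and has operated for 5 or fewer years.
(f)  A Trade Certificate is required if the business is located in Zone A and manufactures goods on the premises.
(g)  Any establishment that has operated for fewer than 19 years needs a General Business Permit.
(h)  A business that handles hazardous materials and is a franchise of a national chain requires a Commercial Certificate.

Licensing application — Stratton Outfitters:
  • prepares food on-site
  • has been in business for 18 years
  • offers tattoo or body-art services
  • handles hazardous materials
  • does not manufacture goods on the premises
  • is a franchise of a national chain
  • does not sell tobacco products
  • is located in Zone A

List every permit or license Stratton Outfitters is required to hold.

Commercial Certificate, Compliance Registration, General Business Permit

(a) years in business 18 ≥ 4 → Operating License not required.
(b) prepares food on-site → Compliance Registration required.
(c) does not manufacture goods on the premises → Light Manufacturing License not required.
(d) is located in Zone A (not: is located in the designated historic district); offers tattoo or body-art services → Compliance Authorization not required.
(e) prepares food on-site; years in business 18 > 5 → Annual Certificate not required.
(f) is located in Zone A; does not manufacture goods on the premises → Trade Certificate not required.
(g) years in business 18 < 19 → General Business Permit required.
(h) handles hazardous materials; is a franchise of a national chain → Commercial Certificate required.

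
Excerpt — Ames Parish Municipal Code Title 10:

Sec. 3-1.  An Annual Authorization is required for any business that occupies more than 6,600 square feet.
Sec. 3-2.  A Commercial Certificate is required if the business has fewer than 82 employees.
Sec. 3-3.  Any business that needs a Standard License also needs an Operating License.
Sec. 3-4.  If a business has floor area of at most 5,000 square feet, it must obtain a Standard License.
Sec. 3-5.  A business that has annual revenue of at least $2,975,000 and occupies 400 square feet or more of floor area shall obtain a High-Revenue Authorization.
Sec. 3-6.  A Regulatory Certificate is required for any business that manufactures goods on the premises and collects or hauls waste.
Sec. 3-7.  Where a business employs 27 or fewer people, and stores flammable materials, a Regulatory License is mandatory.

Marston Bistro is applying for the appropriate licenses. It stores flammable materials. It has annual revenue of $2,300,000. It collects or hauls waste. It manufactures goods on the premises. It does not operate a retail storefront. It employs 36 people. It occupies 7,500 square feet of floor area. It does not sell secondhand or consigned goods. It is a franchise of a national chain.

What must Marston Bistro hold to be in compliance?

Annual Authorization, Commercial Certificate, Regulatory Certificate

Sec. 3-1. floor area 7,500 square feet > 6,600 square feet → Annual Authorization required.
Sec. 3-2. employees 36 < 82 → Commercial Certificate required.
Sec. 3-3. Standard License is not required → no effect.
Sec. 3-4. floor area 7,500 square feet > 5,000 square feet → Standard License not required.
Sec. 3-5. revenue $2,300,000 < $2,975,000; floor area 7,500 square feet ≥ 400 square feet → High-Revenue Authorization not required.
Sec. 3-6. manufactures goods on the premises; collects or hauls waste → Regulatory Certificate required.
Sec. 3-7. employees 36 > 27; stores flammable materials → Regulatory License not required.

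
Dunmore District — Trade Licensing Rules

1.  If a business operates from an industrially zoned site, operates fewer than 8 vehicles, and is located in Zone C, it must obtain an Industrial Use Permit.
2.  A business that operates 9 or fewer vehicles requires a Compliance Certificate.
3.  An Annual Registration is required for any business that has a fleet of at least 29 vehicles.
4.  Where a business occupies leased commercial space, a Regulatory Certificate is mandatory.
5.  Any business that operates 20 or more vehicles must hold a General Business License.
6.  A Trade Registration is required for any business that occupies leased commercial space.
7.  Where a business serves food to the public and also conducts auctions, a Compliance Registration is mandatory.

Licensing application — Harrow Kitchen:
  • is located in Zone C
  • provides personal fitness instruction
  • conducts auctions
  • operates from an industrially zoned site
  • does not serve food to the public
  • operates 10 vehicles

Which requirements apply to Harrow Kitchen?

None

1. operates from an industrially zoned site; vehicles 10 ≥ 8; is located in Zone C → Industrial Use Permit not required.
2. vehicles 10 > 9 → Compliance Certificate not required.
3. vehicles 10 < 29 → Annual Registration not required.
4. operates from an industrially zoned site (not: occupies leased commercial space) → Regulatory Certificate not required.
5. vehicles 10 < 20 → General Business License not required.
6. operates from an industrially zoned site (not: occupies leased commercial space) → Trade Registration not required.
7. does not serve food to the public; conducts auctions → Compliance Registration not required.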